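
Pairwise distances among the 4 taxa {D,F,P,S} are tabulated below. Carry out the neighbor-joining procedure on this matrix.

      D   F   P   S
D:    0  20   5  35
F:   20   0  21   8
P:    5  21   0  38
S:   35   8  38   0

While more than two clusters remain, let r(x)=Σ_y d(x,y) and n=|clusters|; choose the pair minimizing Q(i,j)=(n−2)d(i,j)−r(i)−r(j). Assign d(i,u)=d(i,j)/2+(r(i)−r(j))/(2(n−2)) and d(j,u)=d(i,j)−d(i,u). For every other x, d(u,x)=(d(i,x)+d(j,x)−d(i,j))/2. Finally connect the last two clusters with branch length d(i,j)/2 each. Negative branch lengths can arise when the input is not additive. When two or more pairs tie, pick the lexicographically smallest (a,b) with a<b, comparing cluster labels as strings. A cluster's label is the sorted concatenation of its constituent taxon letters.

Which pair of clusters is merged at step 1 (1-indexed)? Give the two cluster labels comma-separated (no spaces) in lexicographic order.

D,P

iteration 1: select D,P (d=5, Q=-114); attach at lengths (3/2, 7/2); label the merged cluster DP
  updated: d(DP,F)=18, d(DP,S)=34
iteration 2: select DP,F (d=18, Q=-60); attach at lengths (22, -4); label the merged cluster DFP
  updated: d(DFP,S)=12
iteration 3: select DFP,S (d=12); attach at lengths (6, 6); label the merged cluster DFPS
final tree: (((D:3/2,P:7/2):22,F:-4):6,S:6)
total length: 35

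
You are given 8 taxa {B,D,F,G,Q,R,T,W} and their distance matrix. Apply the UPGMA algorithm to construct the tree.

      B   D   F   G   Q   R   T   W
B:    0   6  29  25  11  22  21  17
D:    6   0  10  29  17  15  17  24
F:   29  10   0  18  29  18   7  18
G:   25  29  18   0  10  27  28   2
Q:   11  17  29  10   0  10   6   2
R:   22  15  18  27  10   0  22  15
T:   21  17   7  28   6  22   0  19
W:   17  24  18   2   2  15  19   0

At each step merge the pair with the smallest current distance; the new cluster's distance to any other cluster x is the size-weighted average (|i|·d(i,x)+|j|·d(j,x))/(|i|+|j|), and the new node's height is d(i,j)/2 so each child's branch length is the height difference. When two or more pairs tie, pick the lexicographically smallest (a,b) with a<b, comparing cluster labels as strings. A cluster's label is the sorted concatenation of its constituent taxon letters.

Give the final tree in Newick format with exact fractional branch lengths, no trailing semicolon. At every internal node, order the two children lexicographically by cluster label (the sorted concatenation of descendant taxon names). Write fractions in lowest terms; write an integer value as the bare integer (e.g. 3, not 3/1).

1. join G+W (d=2) ⇒ GW; edges |G|=1, |W|=1
  updated: d(B,GW)=21, d(D,GW)=53/2, d(F,GW)=18, d(GW,Q)=6, d(GW,R)=21, d(GW,T)=47/2
2. join B+D (d=6) ⇒ BD; edges |B|=3, |D|=3
  updated: d(BD,F)=39/2, d(BD,GW)=95/4, d(BD,Q)=14, d(BD,R)=37/2, d(BD,T)=19
3. join GW+Q (d=6) ⇒ GQW; edges |GW|=2, |Q|=3
  updated: d(BD,GQW)=41/2, d(F,GQW)=65/3, d(GQW,R)=52/3, d(GQW,T)=53/3
4. join F+T (d=7) ⇒ FT; edges |F|=7/2, |T|=7/2
  updated: d(BD,FT)=77/4, d(FT,GQW)=59/3, d(FT,R)=20
5. join GQW+R (d=52/3) ⇒ GQRW; edges |GQW|=17/3, |R|=26/3
  updated: d(BD,GQRW)=20, d(FT,GQRW)=79/4
6. join BD+FT (d=77/4) ⇒ BDFT; edges |BD|=53/8, |FT|=49/8
  updated: d(BDFT,GQRW)=159/8
7. join BDFT+GQRW (d=159/8) ⇒ BDFGQRTW; edges |BDFT|=5/16, |GQRW|=61/48
final tree: (((B:3,D:3):53/8,(F:7/2,T:7/2):49/8):5/16,(((G:1,W:1):2,Q:3):17/3,R:26/3):61/48)
total length: 146/3

(((B:3,D:3):53/8,(F:7/2,T:7/2):49/8):5/16,(((G:1,W:1):2,Q:3):17/3,R:26/3):61/48)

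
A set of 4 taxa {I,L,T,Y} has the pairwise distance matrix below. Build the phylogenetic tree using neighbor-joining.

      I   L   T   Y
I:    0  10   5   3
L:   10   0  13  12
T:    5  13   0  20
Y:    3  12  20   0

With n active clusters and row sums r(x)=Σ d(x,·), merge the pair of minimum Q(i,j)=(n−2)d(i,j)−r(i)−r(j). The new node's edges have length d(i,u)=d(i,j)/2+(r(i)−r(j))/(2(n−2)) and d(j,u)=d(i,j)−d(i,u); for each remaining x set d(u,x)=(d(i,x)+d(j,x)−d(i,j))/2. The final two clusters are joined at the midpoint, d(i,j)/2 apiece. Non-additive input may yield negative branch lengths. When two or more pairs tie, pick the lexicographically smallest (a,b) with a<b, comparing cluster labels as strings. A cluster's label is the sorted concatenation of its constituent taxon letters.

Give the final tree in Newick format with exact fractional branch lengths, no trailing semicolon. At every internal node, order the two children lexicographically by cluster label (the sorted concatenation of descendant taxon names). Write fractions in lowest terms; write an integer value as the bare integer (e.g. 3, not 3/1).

(((I:-11/4,Y:23/4):15/4,L:23/4):29/8,T:29/8)

1. join I+Y (d=3, Q=-47) ⇒ IY; edges |I|=-11/4, |Y|=23/4
  updated: d(IY,L)=19/2, d(IY,T)=11
2. join IY+L (d=19/2, Q=-67/2) ⇒ ILY; edges |IY|=15/4, |L|=23/4
  updated: d(ILY,T)=29/4
3. join ILY+T (d=29/4) ⇒ ILTY; edges |ILY|=29/8, |T|=29/8
final tree: (((I:-11/4,Y:23/4):15/4,L:23/4):29/8,T:29/8)
total length: 79/4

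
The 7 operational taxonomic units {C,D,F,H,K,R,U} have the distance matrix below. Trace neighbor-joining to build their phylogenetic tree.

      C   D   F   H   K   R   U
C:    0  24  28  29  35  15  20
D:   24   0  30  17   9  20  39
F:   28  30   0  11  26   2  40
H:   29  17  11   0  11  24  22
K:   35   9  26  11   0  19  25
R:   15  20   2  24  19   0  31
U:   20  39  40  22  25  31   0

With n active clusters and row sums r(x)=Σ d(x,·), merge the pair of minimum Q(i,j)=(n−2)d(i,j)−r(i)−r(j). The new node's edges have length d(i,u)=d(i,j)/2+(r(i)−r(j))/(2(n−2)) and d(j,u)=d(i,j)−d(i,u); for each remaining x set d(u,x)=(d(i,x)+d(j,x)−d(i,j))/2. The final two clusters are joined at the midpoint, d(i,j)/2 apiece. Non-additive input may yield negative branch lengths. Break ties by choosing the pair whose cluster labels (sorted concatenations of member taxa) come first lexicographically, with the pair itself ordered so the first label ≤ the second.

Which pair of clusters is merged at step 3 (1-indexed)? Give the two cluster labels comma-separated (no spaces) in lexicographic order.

1. join F+R (d=2, Q=-238) ⇒ FR; edges |F|=18/5, |R|=-8/5
  updated: d(C,FR)=41/2, d(D,FR)=24, d(FR,H)=33/2, d(FR,K)=43/2, d(FR,U)=69/2
2. join C+U (d=20, Q=-189) ⇒ CU; edges |C|=17/2, |U|=23/2
  updated: d(CU,D)=43/2, d(CU,FR)=35/2, d(CU,H)=31/2, d(CU,K)=20
3. join D+K (d=9, Q=-106) ⇒ DK; edges |D|=37/6, |K|=17/6
  updated: d(CU,DK)=65/4, d(DK,FR)=73/4, d(DK,H)=19/2
4. join CU+FR (d=35/2, Q=-133/2) ⇒ CFRU; edges |CU|=8, |FR|=19/2
  updated: d(CFRU,DK)=17/2, d(CFRU,H)=29/4
5. join CFRU+DK (d=17/2, Q=-101/4) ⇒ CDFKRU; edges |CFRU|=25/8, |DK|=43/8
  updated: d(CDFKRU,H)=33/8
6. join CDFKRU+H (d=33/8) ⇒ CDFHKRU; edges |CDFKRU|=33/16, |H|=33/16
final tree: ((((C:17/2,U:23/2):8,(F:18/5,R:-8/5):19/2):25/8,(D:37/6,K:17/6):43/8):33/16,H:33/16)
total length: 489/8

D,K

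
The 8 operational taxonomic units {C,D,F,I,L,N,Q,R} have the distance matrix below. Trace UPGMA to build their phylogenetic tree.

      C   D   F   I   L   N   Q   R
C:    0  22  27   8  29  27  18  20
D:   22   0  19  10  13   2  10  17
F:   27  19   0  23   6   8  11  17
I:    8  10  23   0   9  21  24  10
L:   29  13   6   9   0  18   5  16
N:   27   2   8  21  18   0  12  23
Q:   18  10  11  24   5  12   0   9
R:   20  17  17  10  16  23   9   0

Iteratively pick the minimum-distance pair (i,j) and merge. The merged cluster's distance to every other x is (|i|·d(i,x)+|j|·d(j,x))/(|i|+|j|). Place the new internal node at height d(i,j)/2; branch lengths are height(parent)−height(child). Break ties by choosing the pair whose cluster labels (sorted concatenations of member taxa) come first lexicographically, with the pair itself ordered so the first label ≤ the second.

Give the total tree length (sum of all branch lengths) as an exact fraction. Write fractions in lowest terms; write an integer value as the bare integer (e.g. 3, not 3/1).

step 1: merge (D,N) at d=2; branch lengths D→1, N→1; new cluster DN
  updated: d(C,DN)=49/2, d(DN,F)=27/2, d(DN,I)=31/2, d(DN,L)=31/2, d(DN,Q)=11, d(DN,R)=20
step 2: merge (L,Q) at d=5; branch lengths L→5/2, Q→5/2; new cluster LQ
  updated: d(C,LQ)=47/2, d(DN,LQ)=53/4, d(F,LQ)=17/2, d(I,LQ)=33/2, d(LQ,R)=25/2
step 3: merge (C,I) at d=8; branch lengths C→4, I→4; new cluster CI
  updated: d(CI,DN)=20, d(CI,F)=25, d(CI,LQ)=20, d(CI,R)=15
step 4: merge (F,LQ) at d=17/2; branch lengths F→17/4, LQ→7/4; new cluster FLQ
  updated: d(CI,FLQ)=65/3, d(DN,FLQ)=40/3, d(FLQ,R)=14
step 5: merge (DN,FLQ) at d=40/3; branch lengths DN→17/3, FLQ→29/12; new cluster DFLNQ
  updated: d(CI,DFLNQ)=21, d(DFLNQ,R)=82/5
step 6: merge (CI,R) at d=15; branch lengths CI→7/2, R→15/2; new cluster CIR
  updated: d(CIR,DFLNQ)=292/15
step 7: merge (CIR,DFLNQ) at d=292/15; branch lengths CIR→67/30, DFLNQ→46/15; new cluster CDFILNQR
final tree: (((C:4,I:4):7/2,R:15/2):67/30,((D:1,N:1):17/3,(F:17/4,(L:5/2,Q:5/2):7/4):29/12):46/15)
total length: 2723/60

2723/60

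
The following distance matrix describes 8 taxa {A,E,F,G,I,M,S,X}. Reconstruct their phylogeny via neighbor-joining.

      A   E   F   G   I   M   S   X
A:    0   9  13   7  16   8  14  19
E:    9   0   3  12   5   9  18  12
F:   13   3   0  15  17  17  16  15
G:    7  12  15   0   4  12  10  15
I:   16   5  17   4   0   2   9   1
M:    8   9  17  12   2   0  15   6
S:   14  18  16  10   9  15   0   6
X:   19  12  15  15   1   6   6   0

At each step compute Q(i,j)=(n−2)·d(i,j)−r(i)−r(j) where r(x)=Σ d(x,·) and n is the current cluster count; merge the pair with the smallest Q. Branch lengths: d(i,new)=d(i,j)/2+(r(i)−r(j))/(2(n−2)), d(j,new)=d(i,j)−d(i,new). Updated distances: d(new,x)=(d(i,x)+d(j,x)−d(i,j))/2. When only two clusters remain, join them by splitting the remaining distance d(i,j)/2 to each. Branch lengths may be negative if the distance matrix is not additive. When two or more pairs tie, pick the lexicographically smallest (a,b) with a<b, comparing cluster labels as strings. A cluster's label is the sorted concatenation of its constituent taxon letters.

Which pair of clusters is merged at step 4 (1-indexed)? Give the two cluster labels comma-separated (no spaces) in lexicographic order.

step 1: merge (E,F) at d=3, Q=-146; branch lengths E→-5/6, F→23/6; new cluster EF
  updated: d(A,EF)=19/2, d(EF,G)=12, d(EF,I)=19/2, d(EF,M)=23/2, d(EF,S)=31/2, d(EF,X)=12
step 2: merge (A,G) at d=7, Q=-197/2; branch lengths A→97/20, G→43/20; new cluster AG
  updated: d(AG,EF)=29/4, d(AG,I)=13/2, d(AG,M)=13/2, d(AG,S)=17/2, d(AG,X)=27/2
step 3: merge (AG,EF) at d=29/4, Q=-69; branch lengths AG→31/16, EF→85/16; new cluster AEFG
  updated: d(AEFG,I)=35/8, d(AEFG,M)=43/8, d(AEFG,S)=67/8, d(AEFG,X)=73/8
step 4: merge (S,X) at d=6, Q=-85/2; branch lengths S→137/24, X→7/24; new cluster SX
  updated: d(AEFG,SX)=23/4, d(I,SX)=2, d(M,SX)=15/2
step 5: merge (AEFG,M) at d=43/8, Q=-157/8; branch lengths AEFG→91/32, M→81/32; new cluster AEFGM
  updated: d(AEFGM,I)=1/2, d(AEFGM,SX)=63/16
step 6: merge (AEFGM,I) at d=1/2, Q=-103/16; branch lengths AEFGM→39/32, I→-23/32; new cluster AEFGIM
  updated: d(AEFGIM,SX)=87/32
step 7: merge (AEFGIM,SX) at d=87/32; branch lengths AEFGIM→87/64, SX→87/64; new cluster AEFGIMSX
final tree: (((((A:97/20,G:43/20):31/16,(E:-5/6,F:23/6):85/16):91/32,M:81/32):39/32,I:-23/32):87/64,(S:137/24,X:7/24):87/64)
total length: 1019/32

S,X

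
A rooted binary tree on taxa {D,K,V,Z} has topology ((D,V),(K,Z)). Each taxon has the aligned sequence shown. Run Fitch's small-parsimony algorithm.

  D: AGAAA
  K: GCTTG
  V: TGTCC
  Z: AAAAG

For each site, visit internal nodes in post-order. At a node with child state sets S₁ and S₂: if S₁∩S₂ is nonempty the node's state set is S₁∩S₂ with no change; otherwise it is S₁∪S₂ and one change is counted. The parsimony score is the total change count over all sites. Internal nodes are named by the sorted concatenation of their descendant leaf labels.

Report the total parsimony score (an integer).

DV@0: {A} ∪ {T} = {A,T} (union, +1)
KZ@0: {G} ∪ {A} = {A,G} (union, +1)
DKVZ@0: {A,T} ∩ {A,G} = {A} (intersection, +0)
DV@1: {G} ∩ {G} = {G} (intersection, +0)
KZ@1: {C} ∪ {A} = {A,C} (union, +1)
DKVZ@1: {G} ∪ {A,C} = {A,C,G} (union, +1)
DV@2: {A} ∪ {T} = {A,T} (union, +1)
KZ@2: {T} ∪ {A} = {A,T} (union, +1)
DKVZ@2: {A,T} ∩ {A,T} = {A,T} (intersection, +0)
DV@3: {A} ∪ {C} = {A,C} (union, +1)
KZ@3: {T} ∪ {A} = {A,T} (union, +1)
DKVZ@3: {A,C} ∩ {A,T} = {A} (intersection, +0)
DV@4: {A} ∪ {C} = {A,C} (union, +1)
KZ@4: {G} ∩ {G} = {G} (intersection, +0)
DKVZ@4: {A,C} ∪ {G} = {A,C,G} (union, +1)
per-site changes: [2, 2, 2, 2, 2]; total = 10

10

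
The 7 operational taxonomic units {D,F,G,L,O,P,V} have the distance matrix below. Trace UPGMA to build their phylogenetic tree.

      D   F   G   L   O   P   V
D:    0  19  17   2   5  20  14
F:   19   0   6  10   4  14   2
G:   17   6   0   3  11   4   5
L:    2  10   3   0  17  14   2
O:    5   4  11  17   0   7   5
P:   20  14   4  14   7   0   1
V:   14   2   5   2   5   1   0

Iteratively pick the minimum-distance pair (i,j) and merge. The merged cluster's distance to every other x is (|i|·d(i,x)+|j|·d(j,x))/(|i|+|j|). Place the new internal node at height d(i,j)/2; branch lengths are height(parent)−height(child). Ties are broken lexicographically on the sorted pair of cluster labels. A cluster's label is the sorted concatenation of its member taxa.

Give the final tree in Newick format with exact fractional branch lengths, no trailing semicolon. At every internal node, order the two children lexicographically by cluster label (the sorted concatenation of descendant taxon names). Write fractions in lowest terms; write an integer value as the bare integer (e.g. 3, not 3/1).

1. join P+V (d=1) ⇒ PV; edges |P|=1/2, |V|=1/2
  updated: d(D,PV)=17, d(F,PV)=8, d(G,PV)=9/2, d(L,PV)=8, d(O,PV)=6
2. join D+L (d=2) ⇒ DL; edges |D|=1, |L|=1
  updated: d(DL,F)=29/2, d(DL,G)=10, d(DL,O)=11, d(DL,PV)=25/2
3. join F+O (d=4) ⇒ FO; edges |F|=2, |O|=2
  updated: d(DL,FO)=51/4, d(FO,G)=17/2, d(FO,PV)=7
4. join G+PV (d=9/2) ⇒ GPV; edges |G|=9/4, |PV|=7/4
  updated: d(DL,GPV)=35/3, d(FO,GPV)=15/2
5. join FO+GPV (d=15/2) ⇒ FGOPV; edges |FO|=7/4, |GPV|=3/2
  updated: d(DL,FGOPV)=121/10
6. join DL+FGOPV (d=121/10) ⇒ DFGLOPV; edges |DL|=101/20, |FGOPV|=23/10
final tree: ((D:1,L:1):101/20,((F:2,O:2):7/4,(G:9/4,(P:1/2,V:1/2):7/4):3/2):23/10)
total length: 108/5

((D:1,L:1):101/20,((F:2,O:2):7/4,(G:9/4,(P:1/2,V:1/2):7/4):3/2):23/10)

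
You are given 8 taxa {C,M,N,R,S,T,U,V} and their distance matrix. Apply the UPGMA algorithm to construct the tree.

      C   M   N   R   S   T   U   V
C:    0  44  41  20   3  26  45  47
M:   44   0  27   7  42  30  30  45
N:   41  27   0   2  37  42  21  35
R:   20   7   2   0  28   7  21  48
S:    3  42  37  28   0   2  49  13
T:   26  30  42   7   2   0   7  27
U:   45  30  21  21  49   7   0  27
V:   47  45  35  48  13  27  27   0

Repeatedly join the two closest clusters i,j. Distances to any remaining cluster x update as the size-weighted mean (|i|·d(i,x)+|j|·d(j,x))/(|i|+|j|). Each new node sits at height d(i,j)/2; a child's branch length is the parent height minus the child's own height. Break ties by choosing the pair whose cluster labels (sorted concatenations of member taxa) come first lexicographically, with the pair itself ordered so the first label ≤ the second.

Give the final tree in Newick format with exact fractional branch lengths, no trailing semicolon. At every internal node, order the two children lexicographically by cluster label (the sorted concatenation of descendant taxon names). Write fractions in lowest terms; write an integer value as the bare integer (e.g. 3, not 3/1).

step 1: merge (N,R) at d=2; branch lengths N→1, R→1; new cluster NR
  updated: d(C,NR)=61/2, d(M,NR)=17, d(NR,S)=65/2, d(NR,T)=49/2, d(NR,U)=21, d(NR,V)=83/2
step 2: merge (S,T) at d=2; branch lengths S→1, T→1; new cluster ST
  updated: d(C,ST)=29/2, d(M,ST)=36, d(NR,ST)=57/2, d(ST,U)=28, d(ST,V)=20
step 3: merge (C,ST) at d=29/2; branch lengths C→29/4, ST→25/4; new cluster CST
  updated: d(CST,M)=116/3, d(CST,NR)=175/6, d(CST,U)=101/3, d(CST,V)=29
step 4: merge (M,NR) at d=17; branch lengths M→17/2, NR→15/2; new cluster MNR
  updated: d(CST,MNR)=97/3, d(MNR,U)=24, d(MNR,V)=128/3
step 5: merge (MNR,U) at d=24; branch lengths MNR→7/2, U→12; new cluster MNRU
  updated: d(CST,MNRU)=98/3, d(MNRU,V)=155/4
step 6: merge (CST,V) at d=29; branch lengths CST→29/4, V→29/2; new cluster CSTV
  updated: d(CSTV,MNRU)=547/16
step 7: merge (CSTV,MNRU) at d=547/16; branch lengths CSTV→83/32, MNRU→163/32; new cluster CMNRSTUV
final tree: (((C:29/4,(S:1,T:1):25/4):29/4,V:29/2):83/32,((M:17/2,(N:1,R:1):15/2):7/2,U:12):163/32)
total length: 1255/16

(((C:29/4,(S:1,T:1):25/4):29/4,V:29/2):83/32,((M:17/2,(N:1,R:1):15/2):7/2,U:12):163/32)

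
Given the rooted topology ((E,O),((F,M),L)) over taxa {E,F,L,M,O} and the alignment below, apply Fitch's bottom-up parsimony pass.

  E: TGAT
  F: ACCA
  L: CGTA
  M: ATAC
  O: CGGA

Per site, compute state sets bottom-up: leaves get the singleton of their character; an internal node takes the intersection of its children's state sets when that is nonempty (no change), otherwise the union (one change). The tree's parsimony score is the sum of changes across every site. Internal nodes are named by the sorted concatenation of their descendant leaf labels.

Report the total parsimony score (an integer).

9

site 0, node EO: E={T} ∪ O={C} → {C,T} (+1)
site 0, node FM: F={A} ∩ M={A} → {A} (+0)
site 0, node FLM: FM={A} ∪ L={C} → {A,C} (+1)
site 0, node EFLMO: EO={C,T} ∩ FLM={A,C} → {C} (+0)
site 1, node EO: E={G} ∩ O={G} → {G} (+0)
site 1, node FM: F={C} ∪ M={T} → {C,T} (+1)
site 1, node FLM: FM={C,T} ∪ L={G} → {C,G,T} (+1)
site 1, node EFLMO: EO={G} ∩ FLM={C,G,T} → {G} (+0)
site 2, node EO: E={A} ∪ O={G} → {A,G} (+1)
site 2, node FM: F={C} ∪ M={A} → {A,C} (+1)
site 2, node FLM: FM={A,C} ∪ L={T} → {A,C,T} (+1)
site 2, node EFLMO: EO={A,G} ∩ FLM={A,C,T} → {A} (+0)
site 3, node EO: E={T} ∪ O={A} → {A,T} (+1)
site 3, node FM: F={A} ∪ M={C} → {A,C} (+1)
site 3, node FLM: FM={A,C} ∩ L={A} → {A} (+0)
site 3, node EFLMO: EO={A,T} ∩ FLM={A} → {A} (+0)
per-site changes: [2, 2, 3, 2]; total = 9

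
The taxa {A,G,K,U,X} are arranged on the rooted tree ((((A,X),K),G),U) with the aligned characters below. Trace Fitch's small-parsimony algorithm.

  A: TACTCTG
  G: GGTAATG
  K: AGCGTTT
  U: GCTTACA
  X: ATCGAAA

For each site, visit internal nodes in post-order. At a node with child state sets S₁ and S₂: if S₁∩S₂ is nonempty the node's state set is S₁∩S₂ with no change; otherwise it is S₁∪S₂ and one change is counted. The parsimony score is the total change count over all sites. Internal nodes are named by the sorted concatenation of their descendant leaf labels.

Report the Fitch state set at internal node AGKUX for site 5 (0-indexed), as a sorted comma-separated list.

AX@0: {T} ∪ {A} = {A,T} (union, +1)
AKX@0: {A,T} ∩ {A} = {A} (intersection, +0)
AGKX@0: {A} ∪ {G} = {A,G} (union, +1)
AGKUX@0: {A,G} ∩ {G} = {G} (intersection, +0)
AX@1: {A} ∪ {T} = {A,T} (union, +1)
AKX@1: {A,T} ∪ {G} = {A,G,T} (union, +1)
AGKX@1: {A,G,T} ∩ {G} = {G} (intersection, +0)
AGKUX@1: {G} ∪ {C} = {C,G} (union, +1)
AX@2: {C} ∩ {C} = {C} (intersection, +0)
AKX@2: {C} ∩ {C} = {C} (intersection, +0)
AGKX@2: {C} ∪ {T} = {C,T} (union, +1)
AGKUX@2: {C,T} ∩ {T} = {T} (intersection, +0)
AX@3: {T} ∪ {G} = {G,T} (union, +1)
AKX@3: {G,T} ∩ {G} = {G} (intersection, +0)
AGKX@3: {G} ∪ {A} = {A,G} (union, +1)
AGKUX@3: {A,G} ∪ {T} = {A,G,T} (union, +1)
AX@4: {C} ∪ {A} = {A,C} (union, +1)
AKX@4: {A,C} ∪ {T} = {A,C,T} (union, +1)
AGKX@4: {A,C,T} ∩ {A} = {A} (intersection, +0)
AGKUX@4: {A} ∩ {A} = {A} (intersection, +0)
AX@5: {T} ∪ {A} = {A,T} (union, +1)
AKX@5: {A,T} ∩ {T} = {T} (intersection, +0)
AGKX@5: {T} ∩ {T} = {T} (intersection, +0)
AGKUX@5: {T} ∪ {C} = {C,T} (union, +1)
AX@6: {G} ∪ {A} = {A,G} (union, +1)
AKX@6: {A,G} ∪ {T} = {A,G,T} (union, +1)
AGKX@6: {A,G,T} ∩ {G} = {G} (intersection, +0)
AGKUX@6: {G} ∪ {A} = {A,G} (union, +1)
per-site changes: [2, 3, 1, 3, 2, 2, 3]; total = 16

C,T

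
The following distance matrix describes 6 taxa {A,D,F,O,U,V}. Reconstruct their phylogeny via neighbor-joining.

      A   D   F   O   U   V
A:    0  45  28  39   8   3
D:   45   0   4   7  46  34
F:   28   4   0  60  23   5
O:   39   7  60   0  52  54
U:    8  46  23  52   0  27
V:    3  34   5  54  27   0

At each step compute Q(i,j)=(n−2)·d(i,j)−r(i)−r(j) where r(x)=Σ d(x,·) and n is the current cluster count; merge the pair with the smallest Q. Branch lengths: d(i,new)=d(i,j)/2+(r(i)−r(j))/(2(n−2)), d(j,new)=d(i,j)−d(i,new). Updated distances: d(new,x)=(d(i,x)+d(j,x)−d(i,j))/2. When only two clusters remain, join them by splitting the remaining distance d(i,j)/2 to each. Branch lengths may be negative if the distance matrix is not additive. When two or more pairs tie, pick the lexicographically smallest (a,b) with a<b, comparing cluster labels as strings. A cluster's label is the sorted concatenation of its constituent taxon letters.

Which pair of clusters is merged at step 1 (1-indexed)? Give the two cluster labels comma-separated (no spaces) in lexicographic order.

1. join D+O (d=7, Q=-320) ⇒ DO; edges |D|=-6, |O|=13
  updated: d(A,DO)=77/2, d(DO,F)=57/2, d(DO,U)=91/2, d(DO,V)=81/2
2. join A+U (d=8, Q=-157) ⇒ AU; edges |A|=-1/3, |U|=25/3
  updated: d(AU,DO)=38, d(AU,F)=43/2, d(AU,V)=11
3. join AU+V (d=11, Q=-105) ⇒ AUV; edges |AU|=9, |V|=2
  updated: d(AUV,DO)=135/4, d(AUV,F)=31/4
4. join AUV+DO (d=135/4, Q=-70) ⇒ ADOUV; edges |AUV|=13/2, |DO|=109/4
  updated: d(ADOUV,F)=5/4
5. join ADOUV+F (d=5/4) ⇒ ADFOUV; edges |ADOUV|=5/8, |F|=5/8
final tree: ((((A:-1/3,U:25/3):9,V:2):13/2,(D:-6,O:13):109/4):5/8,F:5/8)
total length: 61

D,O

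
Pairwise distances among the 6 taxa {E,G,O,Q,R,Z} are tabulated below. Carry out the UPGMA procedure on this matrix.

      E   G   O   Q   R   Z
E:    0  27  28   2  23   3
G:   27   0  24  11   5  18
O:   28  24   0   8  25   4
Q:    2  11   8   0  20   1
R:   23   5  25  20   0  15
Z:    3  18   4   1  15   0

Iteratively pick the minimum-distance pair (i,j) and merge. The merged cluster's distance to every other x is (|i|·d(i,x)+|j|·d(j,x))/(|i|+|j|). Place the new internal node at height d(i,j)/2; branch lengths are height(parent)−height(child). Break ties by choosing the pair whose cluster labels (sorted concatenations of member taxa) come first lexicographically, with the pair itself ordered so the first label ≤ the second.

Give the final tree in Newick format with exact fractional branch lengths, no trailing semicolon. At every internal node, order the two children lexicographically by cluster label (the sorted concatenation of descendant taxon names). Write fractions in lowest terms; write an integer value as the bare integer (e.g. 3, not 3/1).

1. join Q+Z (d=1) ⇒ QZ; edges |Q|=1/2, |Z|=1/2
  updated: d(E,QZ)=5/2, d(G,QZ)=29/2, d(O,QZ)=6, d(QZ,R)=35/2
2. join E+QZ (d=5/2) ⇒ EQZ; edges |E|=5/4, |QZ|=3/4
  updated: d(EQZ,G)=56/3, d(EQZ,O)=40/3, d(EQZ,R)=58/3
3. join G+R (d=5) ⇒ GR; edges |G|=5/2, |R|=5/2
  updated: d(EQZ,GR)=19, d(GR,O)=49/2
4. join EQZ+O (d=40/3) ⇒ EOQZ; edges |EQZ|=65/12, |O|=20/3
  updated: d(EOQZ,GR)=163/8
5. join EOQZ+GR (d=163/8) ⇒ EGOQRZ; edges |EOQZ|=169/48, |GR|=123/16
final tree: (((E:5/4,(Q:1/2,Z:1/2):3/4):65/12,O:20/3):169/48,(G:5/2,R:5/2):123/16)
total length: 751/24

(((E:5/4,(Q:1/2,Z:1/2):3/4):65/12,O:20/3):169/48,(G:5/2,R:5/2):123/16)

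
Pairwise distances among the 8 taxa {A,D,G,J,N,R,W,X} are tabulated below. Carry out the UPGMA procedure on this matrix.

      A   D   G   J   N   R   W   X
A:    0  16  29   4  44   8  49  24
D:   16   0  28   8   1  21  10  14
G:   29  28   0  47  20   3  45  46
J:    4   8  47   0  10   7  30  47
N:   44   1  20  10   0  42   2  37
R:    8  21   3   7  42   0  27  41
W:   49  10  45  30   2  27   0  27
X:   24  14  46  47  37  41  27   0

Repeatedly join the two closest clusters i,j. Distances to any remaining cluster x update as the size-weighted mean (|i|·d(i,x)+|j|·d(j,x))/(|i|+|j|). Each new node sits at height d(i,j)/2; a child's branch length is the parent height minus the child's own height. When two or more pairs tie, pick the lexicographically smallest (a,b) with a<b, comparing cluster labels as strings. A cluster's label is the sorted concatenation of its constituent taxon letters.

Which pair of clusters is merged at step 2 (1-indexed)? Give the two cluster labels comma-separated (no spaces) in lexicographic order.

G,R

1. join D+N (d=1) ⇒ DN; edges |D|=1/2, |N|=1/2
  updated: d(A,DN)=30, d(DN,G)=24, d(DN,J)=9, d(DN,R)=63/2, d(DN,W)=6, d(DN,X)=51/2
2. join G+R (d=3) ⇒ GR; edges |G|=3/2, |R|=3/2
  updated: d(A,GR)=37/2, d(DN,GR)=111/4, d(GR,J)=27, d(GR,W)=36, d(GR,X)=87/2
3. join A+J (d=4) ⇒ AJ; edges |A|=2, |J|=2
  updated: d(AJ,DN)=39/2, d(AJ,GR)=91/4, d(AJ,W)=79/2, d(AJ,X)=71/2
4. join DN+W (d=6) ⇒ DNW; edges |DN|=5/2, |W|=3
  updated: d(AJ,DNW)=157/6, d(DNW,GR)=61/2, d(DNW,X)=26
5. join AJ+GR (d=91/4) ⇒ AGJR; edges |AJ|=75/8, |GR|=79/8
  updated: d(AGJR,DNW)=85/3, d(AGJR,X)=79/2
6. join DNW+X (d=26) ⇒ DNWX; edges |DNW|=10, |X|=13
  updated: d(AGJR,DNWX)=249/8
7. join AGJR+DNWX (d=249/8) ⇒ ADGJNRWX; edges |AGJR|=67/16, |DNWX|=41/16
final tree: (((A:2,J:2):75/8,(G:3/2,R:3/2):79/8):67/16,(((D:1/2,N:1/2):5/2,W:3):10,X:13):41/16)
total length: 125/2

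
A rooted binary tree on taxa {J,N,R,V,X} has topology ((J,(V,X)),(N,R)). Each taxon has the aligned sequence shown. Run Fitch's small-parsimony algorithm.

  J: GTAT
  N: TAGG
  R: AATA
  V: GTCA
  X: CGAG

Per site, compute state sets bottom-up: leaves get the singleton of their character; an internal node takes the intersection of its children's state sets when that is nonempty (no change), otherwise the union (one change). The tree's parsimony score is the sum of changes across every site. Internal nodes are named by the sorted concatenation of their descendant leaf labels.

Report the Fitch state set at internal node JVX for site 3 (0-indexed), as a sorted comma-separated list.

site 0, node VX: V={G} ∪ X={C} → {C,G} (+1)
site 0, node JVX: J={G} ∩ VX={C,G} → {G} (+0)
site 0, node NR: N={T} ∪ R={A} → {A,T} (+1)
site 0, node JNRVX: JVX={G} ∪ NR={A,T} → {A,G,T} (+1)
site 1, node VX: V={T} ∪ X={G} → {G,T} (+1)
site 1, node JVX: J={T} ∩ VX={G,T} → {T} (+0)
site 1, node NR: N={A} ∩ R={A} → {A} (+0)
site 1, node JNRVX: JVX={T} ∪ NR={A} → {A,T} (+1)
site 2, node VX: V={C} ∪ X={A} → {A,C} (+1)
site 2, node JVX: J={A} ∩ VX={A,C} → {A} (+0)
site 2, node NR: N={G} ∪ R={T} → {G,T} (+1)
site 2, node JNRVX: JVX={A} ∪ NR={G,T} → {A,G,T} (+1)
site 3, node VX: V={A} ∪ X={G} → {A,G} (+1)
site 3, node JVX: J={T} ∪ VX={A,G} → {A,G,T} (+1)
site 3, node NR: N={G} ∪ R={A} → {A,G} (+1)
site 3, node JNRVX: JVX={A,G,T} ∩ NR={A,G} → {A,G} (+0)
per-site changes: [3, 2, 3, 3]; total = 11

A,G,T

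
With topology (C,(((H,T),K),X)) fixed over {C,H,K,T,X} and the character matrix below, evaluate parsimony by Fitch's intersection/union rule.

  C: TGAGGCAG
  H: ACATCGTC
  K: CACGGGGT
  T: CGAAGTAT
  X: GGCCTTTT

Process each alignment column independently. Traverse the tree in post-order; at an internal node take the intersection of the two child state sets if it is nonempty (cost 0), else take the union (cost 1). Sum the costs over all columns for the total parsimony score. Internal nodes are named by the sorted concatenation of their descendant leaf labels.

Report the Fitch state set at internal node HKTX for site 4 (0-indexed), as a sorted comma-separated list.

HT@0: {A} ∪ {C} = {A,C} (union, +1)
HKT@0: {A,C} ∩ {C} = {C} (intersection, +0)
HKTX@0: {C} ∪ {G} = {C,G} (union, +1)
CHKTX@0: {T} ∪ {C,G} = {C,G,T} (union, +1)
HT@1: {C} ∪ {G} = {C,G} (union, +1)
HKT@1: {C,G} ∪ {A} = {A,C,G} (union, +1)
HKTX@1: {A,C,G} ∩ {G} = {G} (intersection, +0)
CHKTX@1: {G} ∩ {G} = {G} (intersection, +0)
HT@2: {A} ∩ {A} = {A} (intersection, +0)
HKT@2: {A} ∪ {C} = {A,C} (union, +1)
HKTX@2: {A,C} ∩ {C} = {C} (intersection, +0)
CHKTX@2: {A} ∪ {C} = {A,C} (union, +1)
HT@3: {T} ∪ {A} = {A,T} (union, +1)
HKT@3: {A,T} ∪ {G} = {A,G,T} (union, +1)
HKTX@3: {A,G,T} ∪ {C} = {A,C,G,T} (union, +1)
CHKTX@3: {G} ∩ {A,C,G,T} = {G} (intersection, +0)
HT@4: {C} ∪ {G} = {C,G} (union, +1)
HKT@4: {C,G} ∩ {G} = {G} (intersection, +0)
HKTX@4: {G} ∪ {T} = {G,T} (union, +1)
CHKTX@4: {G} ∩ {G,T} = {G} (intersection, +0)
HT@5: {G} ∪ {T} = {G,T} (union, +1)
HKT@5: {G,T} ∩ {G} = {G} (intersection, +0)
HKTX@5: {G} ∪ {T} = {G,T} (union, +1)
CHKTX@5: {C} ∪ {G,T} = {C,G,T} (union, +1)
HT@6: {T} ∪ {A} = {A,T} (union, +1)
HKT@6: {A,T} ∪ {G} = {A,G,T} (union, +1)
HKTX@6: {A,G,T} ∩ {T} = {T} (intersection, +0)
CHKTX@6: {A} ∪ {T} = {A,T} (union, +1)
HT@7: {C} ∪ {T} = {C,T} (union, +1)
HKT@7: {C,T} ∩ {T} = {T} (intersection, +0)
HKTX@7: {T} ∩ {T} = {T} (intersection, +0)
CHKTX@7: {G} ∪ {T} = {G,T} (union, +1)
per-site changes: [3, 2, 2, 3, 2, 3, 3, 2]; total = 20

G,T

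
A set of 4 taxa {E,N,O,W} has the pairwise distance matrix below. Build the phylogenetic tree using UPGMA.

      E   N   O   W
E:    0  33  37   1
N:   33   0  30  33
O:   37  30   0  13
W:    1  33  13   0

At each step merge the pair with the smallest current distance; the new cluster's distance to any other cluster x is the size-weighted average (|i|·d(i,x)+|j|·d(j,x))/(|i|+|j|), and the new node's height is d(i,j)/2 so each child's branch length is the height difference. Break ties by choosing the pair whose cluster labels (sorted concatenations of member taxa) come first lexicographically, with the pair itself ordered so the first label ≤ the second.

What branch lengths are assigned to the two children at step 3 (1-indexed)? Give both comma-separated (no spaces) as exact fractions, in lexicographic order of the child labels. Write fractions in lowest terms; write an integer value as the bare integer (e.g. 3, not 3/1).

step 1: merge (E,W) at d=1; branch lengths E→1/2, W→1/2; new cluster EW
  updated: d(EW,N)=33, d(EW,O)=25
step 2: merge (EW,O) at d=25; branch lengths EW→12, O→25/2; new cluster EOW
  updated: d(EOW,N)=32
step 3: merge (EOW,N) at d=32; branch lengths EOW→7/2, N→16; new cluster ENOW
final tree: (((E:1/2,W:1/2):12,O:25/2):7/2,N:16)
total length: 45

7/2,16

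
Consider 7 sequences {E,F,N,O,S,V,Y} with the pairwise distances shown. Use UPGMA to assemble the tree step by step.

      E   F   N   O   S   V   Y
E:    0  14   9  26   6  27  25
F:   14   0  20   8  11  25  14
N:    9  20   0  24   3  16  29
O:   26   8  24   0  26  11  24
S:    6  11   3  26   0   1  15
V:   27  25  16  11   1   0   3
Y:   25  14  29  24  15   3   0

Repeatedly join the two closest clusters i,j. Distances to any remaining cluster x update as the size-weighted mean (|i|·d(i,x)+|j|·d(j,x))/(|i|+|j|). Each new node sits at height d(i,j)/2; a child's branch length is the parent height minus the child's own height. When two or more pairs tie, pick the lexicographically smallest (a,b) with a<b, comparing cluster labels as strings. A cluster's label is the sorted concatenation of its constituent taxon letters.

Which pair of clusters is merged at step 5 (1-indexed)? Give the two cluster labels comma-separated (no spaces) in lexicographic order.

EN,SVY

iteration 1: select S,V (d=1); attach at lengths (1/2, 1/2); label the merged cluster SV
  updated: d(E,SV)=33/2, d(F,SV)=18, d(N,SV)=19/2, d(O,SV)=37/2, d(SV,Y)=9
iteration 2: select F,O (d=8); attach at lengths (4, 4); label the merged cluster FO
  updated: d(E,FO)=20, d(FO,N)=22, d(FO,SV)=73/4, d(FO,Y)=19
iteration 3: select E,N (d=9); attach at lengths (9/2, 9/2); label the merged cluster EN
  updated: d(EN,FO)=21, d(EN,SV)=13, d(EN,Y)=27
iteration 4: select SV,Y (d=9); attach at lengths (4, 9/2); label the merged cluster SVY
  updated: d(EN,SVY)=53/3, d(FO,SVY)=37/2
iteration 5: select EN,SVY (d=53/3); attach at lengths (13/3, 13/3); label the merged cluster ENSVY
  updated: d(ENSVY,FO)=39/2
iteration 6: select ENSVY,FO (d=39/2); attach at lengths (11/12, 23/4); label the merged cluster EFNOSVY
final tree: (((E:9/2,N:9/2):13/3,((S:1/2,V:1/2):4,Y:9/2):13/3):11/12,(F:4,O:4):23/4)
total length: 251/6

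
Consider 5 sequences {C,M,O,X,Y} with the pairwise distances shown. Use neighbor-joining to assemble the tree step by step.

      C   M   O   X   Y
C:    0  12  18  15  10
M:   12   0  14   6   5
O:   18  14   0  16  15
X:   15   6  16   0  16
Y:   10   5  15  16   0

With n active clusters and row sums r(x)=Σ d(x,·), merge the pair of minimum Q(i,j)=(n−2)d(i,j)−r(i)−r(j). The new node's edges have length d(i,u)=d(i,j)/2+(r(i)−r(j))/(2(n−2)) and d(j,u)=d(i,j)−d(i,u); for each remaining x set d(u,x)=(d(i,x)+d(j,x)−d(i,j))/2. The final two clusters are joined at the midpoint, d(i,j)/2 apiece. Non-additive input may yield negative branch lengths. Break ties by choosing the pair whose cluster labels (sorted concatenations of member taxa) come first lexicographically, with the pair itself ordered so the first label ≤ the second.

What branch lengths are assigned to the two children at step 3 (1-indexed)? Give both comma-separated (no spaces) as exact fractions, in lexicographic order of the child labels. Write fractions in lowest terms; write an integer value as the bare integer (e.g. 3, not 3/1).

1. join M+X (d=6, Q=-72) ⇒ MX; edges |M|=1/3, |X|=17/3
  updated: d(C,MX)=21/2, d(MX,O)=12, d(MX,Y)=15/2
2. join C+Y (d=10, Q=-51) ⇒ CY; edges |C|=13/2, |Y|=7/2
  updated: d(CY,MX)=4, d(CY,O)=23/2
3. join CY+MX (d=4, Q=-55/2) ⇒ CMXY; edges |CY|=7/4, |MX|=9/4
  updated: d(CMXY,O)=39/4
4. join CMXY+O (d=39/4) ⇒ CMOXY; edges |CMXY|=39/8, |O|=39/8
final tree: (((C:13/2,Y:7/2):7/4,(M:1/3,X:17/3):9/4):39/8,O:39/8)
total length: 119/4

7/4,9/4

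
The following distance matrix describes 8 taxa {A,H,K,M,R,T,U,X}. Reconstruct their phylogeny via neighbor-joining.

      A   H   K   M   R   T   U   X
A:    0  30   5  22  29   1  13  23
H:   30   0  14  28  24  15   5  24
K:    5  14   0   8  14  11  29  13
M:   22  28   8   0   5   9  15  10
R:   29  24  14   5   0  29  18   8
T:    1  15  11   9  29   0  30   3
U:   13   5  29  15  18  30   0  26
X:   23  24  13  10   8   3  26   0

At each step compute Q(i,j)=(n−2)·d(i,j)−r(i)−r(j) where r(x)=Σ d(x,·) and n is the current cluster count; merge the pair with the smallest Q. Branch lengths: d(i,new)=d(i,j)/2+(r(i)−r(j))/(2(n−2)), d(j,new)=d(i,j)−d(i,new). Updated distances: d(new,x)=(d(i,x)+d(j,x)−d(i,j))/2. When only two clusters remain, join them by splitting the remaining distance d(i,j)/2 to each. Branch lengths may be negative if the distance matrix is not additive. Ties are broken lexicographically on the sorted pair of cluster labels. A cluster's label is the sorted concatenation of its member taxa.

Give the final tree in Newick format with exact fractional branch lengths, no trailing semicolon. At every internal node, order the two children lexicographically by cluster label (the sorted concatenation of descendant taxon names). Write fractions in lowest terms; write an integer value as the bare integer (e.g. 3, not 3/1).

iteration 1: select H,U (d=5, Q=-246); attach at lengths (17/6, 13/6); label the merged cluster HU
  updated: d(A,HU)=19, d(HU,K)=19, d(HU,M)=19, d(HU,R)=37/2, d(HU,T)=20, d(HU,X)=45/2
iteration 2: select A,T (d=1, Q=-167); attach at lengths (31/10, -21/10); label the merged cluster AT
  updated: d(AT,HU)=19, d(AT,K)=15/2, d(AT,M)=15, d(AT,R)=57/2, d(AT,X)=25/2
iteration 3: select AT,K (d=15/2, Q=-114); attach at lengths (51/8, 9/8); label the merged cluster AKT
  updated: d(AKT,HU)=61/4, d(AKT,M)=31/4, d(AKT,R)=35/2, d(AKT,X)=9
iteration 4: select AKT,HU (d=61/4, Q=-79); attach at lengths (10/3, 143/12); label the merged cluster AHKTU
  updated: d(AHKTU,M)=23/4, d(AHKTU,R)=83/8, d(AHKTU,X)=65/8
iteration 5: select AHKTU,X (d=65/8, Q=-273/8); attach at lengths (115/32, 145/32); label the merged cluster AHKTUX
  updated: d(AHKTUX,M)=61/16, d(AHKTUX,R)=41/8
iteration 6: select AHKTUX,M (d=61/16, Q=-223/16); attach at lengths (63/32, 59/32); label the merged cluster AHKMTUX
  updated: d(AHKMTUX,R)=101/32
iteration 7: select AHKMTUX,R (d=101/32); attach at lengths (101/64, 101/64); label the merged cluster AHKMRTUX
final tree: ((((((A:31/10,T:-21/10):51/8,K:9/8):10/3,(H:17/6,U:13/6):143/12):115/32,X:145/32):63/32,M:59/32):101/64,R:101/64)
total length: 1403/32

((((((A:31/10,T:-21/10):51/8,K:9/8):10/3,(H:17/6,U:13/6):143/12):115/32,X:145/32):63/32,M:59/32):101/64,R:101/64)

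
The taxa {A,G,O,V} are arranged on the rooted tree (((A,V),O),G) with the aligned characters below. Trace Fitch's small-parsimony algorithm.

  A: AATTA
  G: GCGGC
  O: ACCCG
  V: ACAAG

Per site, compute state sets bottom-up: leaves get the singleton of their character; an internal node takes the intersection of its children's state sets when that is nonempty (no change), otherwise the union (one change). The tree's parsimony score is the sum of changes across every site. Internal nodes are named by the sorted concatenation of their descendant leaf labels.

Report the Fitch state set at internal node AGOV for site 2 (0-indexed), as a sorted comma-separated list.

[col 0] AV: children A:{A}, V:{A} ∩→ {A}; cost 0
[col 0] AOV: children AV:{A}, O:{A} ∩→ {A}; cost 0
[col 0] AGOV: children AOV:{A}, G:{G} ∪→ {A,G}; cost 1
[col 1] AV: children A:{A}, V:{C} ∪→ {A,C}; cost 1
[col 1] AOV: children AV:{A,C}, O:{C} ∩→ {C}; cost 0
[col 1] AGOV: children AOV:{C}, G:{C} ∩→ {C}; cost 0
[col 2] AV: children A:{T}, V:{A} ∪→ {A,T}; cost 1
[col 2] AOV: children AV:{A,T}, O:{C} ∪→ {A,C,T}; cost 1
[col 2] AGOV: children AOV:{A,C,T}, G:{G} ∪→ {A,C,G,T}; cost 1
[col 3] AV: children A:{T}, V:{A} ∪→ {A,T}; cost 1
[col 3] AOV: children AV:{A,T}, O:{C} ∪→ {A,C,T}; cost 1
[col 3] AGOV: children AOV:{A,C,T}, G:{G} ∪→ {A,C,G,T}; cost 1
[col 4] AV: children A:{A}, V:{G} ∪→ {A,G}; cost 1
[col 4] AOV: children AV:{A,G}, O:{G} ∩→ {G}; cost 0
[col 4] AGOV: children AOV:{G}, G:{C} ∪→ {C,G}; cost 1
per-site changes: [1, 1, 3, 3, 2]; total = 10

A,C,G,T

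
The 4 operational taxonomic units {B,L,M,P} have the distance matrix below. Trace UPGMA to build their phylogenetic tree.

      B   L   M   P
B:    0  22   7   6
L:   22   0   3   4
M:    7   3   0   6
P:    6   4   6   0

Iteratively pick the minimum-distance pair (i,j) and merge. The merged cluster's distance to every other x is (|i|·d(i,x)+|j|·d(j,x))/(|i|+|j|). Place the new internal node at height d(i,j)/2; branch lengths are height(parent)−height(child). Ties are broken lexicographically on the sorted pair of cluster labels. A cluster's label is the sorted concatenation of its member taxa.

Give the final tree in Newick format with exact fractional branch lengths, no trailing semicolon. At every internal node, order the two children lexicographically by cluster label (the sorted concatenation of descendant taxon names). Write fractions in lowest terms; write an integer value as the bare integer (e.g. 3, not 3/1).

(B:35/6,((L:3/2,M:3/2):1,P:5/2):10/3)

step 1: merge (L,M) at d=3; branch lengths L→3/2, M→3/2; new cluster LM
  updated: d(B,LM)=29/2, d(LM,P)=5
step 2: merge (LM,P) at d=5; branch lengths LM→1, P→5/2; new cluster LMP
  updated: d(B,LMP)=35/3
step 3: merge (B,LMP) at d=35/3; branch lengths B→35/6, LMP→10/3; new cluster BLMP
final tree: (B:35/6,((L:3/2,M:3/2):1,P:5/2):10/3)
total length: 47/3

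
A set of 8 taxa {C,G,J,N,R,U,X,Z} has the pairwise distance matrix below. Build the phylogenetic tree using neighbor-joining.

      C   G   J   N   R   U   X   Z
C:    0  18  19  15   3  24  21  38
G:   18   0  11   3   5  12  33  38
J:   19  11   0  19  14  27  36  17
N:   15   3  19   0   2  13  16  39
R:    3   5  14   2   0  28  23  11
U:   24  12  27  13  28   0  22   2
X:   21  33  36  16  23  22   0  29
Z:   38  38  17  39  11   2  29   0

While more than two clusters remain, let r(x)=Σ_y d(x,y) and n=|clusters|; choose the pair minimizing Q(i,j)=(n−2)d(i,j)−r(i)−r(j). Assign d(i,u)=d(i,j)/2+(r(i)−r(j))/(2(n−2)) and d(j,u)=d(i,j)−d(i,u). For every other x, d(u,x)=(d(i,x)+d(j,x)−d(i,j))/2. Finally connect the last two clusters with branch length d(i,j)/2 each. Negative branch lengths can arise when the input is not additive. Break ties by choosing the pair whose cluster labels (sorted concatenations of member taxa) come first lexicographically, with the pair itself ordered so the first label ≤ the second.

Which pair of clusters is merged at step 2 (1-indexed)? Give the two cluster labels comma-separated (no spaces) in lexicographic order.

UZ,X

step 1: merge (U,Z) at d=2, Q=-290; branch lengths U→-17/6, Z→29/6; new cluster UZ
  updated: d(C,UZ)=30, d(G,UZ)=24, d(J,UZ)=21, d(N,UZ)=25, d(R,UZ)=37/2, d(UZ,X)=49/2
step 2: merge (UZ,X) at d=49/2, Q=-174; branch lengths UZ→56/5, X→133/10; new cluster UXZ
  updated: d(C,UXZ)=53/4, d(G,UXZ)=65/4, d(J,UXZ)=65/4, d(N,UXZ)=33/4, d(R,UXZ)=17/2
step 3: merge (C,R) at d=3, Q=-355/4; branch lengths C→191/32, R→-95/32; new cluster CR
  updated: d(CR,G)=10, d(CR,J)=15, d(CR,N)=7, d(CR,UXZ)=75/8
step 4: merge (G,J) at d=11, Q=-137/2; branch lengths G→2, J→9; new cluster GJ
  updated: d(CR,GJ)=7, d(GJ,N)=11/2, d(GJ,UXZ)=43/4
step 5: merge (CR,UXZ) at d=75/8, Q=-33; branch lengths CR→55/16, UXZ→95/16; new cluster CRUXZ
  updated: d(CRUXZ,GJ)=67/16, d(CRUXZ,N)=47/16
step 6: merge (CRUXZ,GJ) at d=67/16, Q=-101/8; branch lengths CRUXZ→13/16, GJ→27/8; new cluster CGJRUXZ
  updated: d(CGJRUXZ,N)=17/8
step 7: merge (CGJRUXZ,N) at d=17/8; branch lengths CGJRUXZ→17/16, N→17/16; new cluster CGJNRUXZ
final tree: ((((C:191/32,R:-95/32):55/16,((U:-17/6,Z:29/6):56/5,X:133/10):95/16):13/16,(G:2,J:9):27/8):17/16,N:17/16)
total length: 899/16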